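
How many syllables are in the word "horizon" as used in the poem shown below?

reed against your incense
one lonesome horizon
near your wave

"horizon" has 3 syllables.

3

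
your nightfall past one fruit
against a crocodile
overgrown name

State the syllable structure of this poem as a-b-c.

Line 1: "your nightfall past one fruit": 1+2+1+1+1 = 6
Line 2: "against a crocodile": 2+1+3 = 6
Line 3: "overgrown name": 3+1 = 4

6-6-4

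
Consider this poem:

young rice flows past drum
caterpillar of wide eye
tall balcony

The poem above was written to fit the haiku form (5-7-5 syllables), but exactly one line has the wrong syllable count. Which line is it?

Line 1: young(1) + rice(1) + flows(1) + past(1) + drum(1) = 5 ✓
Line 2: caterpillar(4) + of(1) + wide(1) + eye(1) = 7 ✓
Line 3: tall(1) + balcony(3) = 4 (expected 5)

The third line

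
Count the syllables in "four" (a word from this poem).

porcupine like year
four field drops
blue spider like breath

1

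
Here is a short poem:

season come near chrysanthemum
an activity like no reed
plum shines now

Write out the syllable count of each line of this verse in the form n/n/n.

8/8/3

Line 1: season (2), come (1), near (1), chrysanthemum (4) → 8
Line 2: an (1), activity (4), like (1), no (1), reed (1) → 8
Line 3: plum (1), shines (1), now (1) → 3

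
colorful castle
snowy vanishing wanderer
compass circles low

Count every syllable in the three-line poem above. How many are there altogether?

18

Line 1: colorful (3), castle (2) → 5
Line 2: snowy (2), vanishing (3), wanderer (3) → 8
Line 3: compass (2), circles (2), low (1) → 5
Total: 5 + 8 + 5 = 18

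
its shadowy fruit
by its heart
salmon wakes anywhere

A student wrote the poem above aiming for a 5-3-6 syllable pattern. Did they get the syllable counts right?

Yes

Line 1: its(1) + shadowy(3) + fruit(1) = 5 ✓
Line 2: by(1) + its(1) + heart(1) = 3 ✓
Line 3: salmon(2) + wakes(1) + anywhere(3) = 6 ✓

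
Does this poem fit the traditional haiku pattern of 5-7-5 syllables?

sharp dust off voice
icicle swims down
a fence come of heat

Line 1: sharp (1), dust (1), off (1), voice (1) → 4 (expected 5)
Line 2: icicle (3), swims (1), down (1) → 5 (expected 7)
Line 3: a (1), fence (1), come (1), of (1), heat (1) → 5 ✓

No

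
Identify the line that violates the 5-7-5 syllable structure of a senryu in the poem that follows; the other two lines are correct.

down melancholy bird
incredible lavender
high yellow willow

Line 1: down (1), melancholy (4), bird (1) → 6 (expected 5)
Line 2: incredible (4), lavender (3) → 7 ✓
Line 3: high (1), yellow (2), willow (2) → 5 ✓

Line 1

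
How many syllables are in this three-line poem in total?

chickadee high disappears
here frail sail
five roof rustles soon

15

Line 1: chickadee(3) + high(1) + disappears(3) = 7
Line 2: here(1) + frail(1) + sail(1) = 3
Line 3: five(1) + roof(1) + rustles(2) + soon(1) = 5
Total: 7 + 3 + 5 = 15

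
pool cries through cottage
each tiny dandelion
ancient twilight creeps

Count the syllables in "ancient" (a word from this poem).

2

"ancient" has 2 syllables.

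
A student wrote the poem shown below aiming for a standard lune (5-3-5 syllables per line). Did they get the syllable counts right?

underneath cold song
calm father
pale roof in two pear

Yes

Line 1: underneath(3) + cold(1) + song(1) = 5 ✓
Line 2: calm(1) + father(2) = 3 ✓
Line 3: pale(1) + roof(1) + in(1) + two(1) + pear(1) = 5 ✓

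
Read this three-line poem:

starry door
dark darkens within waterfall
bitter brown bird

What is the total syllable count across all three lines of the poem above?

15

Line 1: starry (2), door (1) → 3
Line 2: dark (1), darkens (2), within (2), waterfall (3) → 8
Line 3: bitter (2), brown (1), bird (1) → 4
Total: 3 + 8 + 4 = 15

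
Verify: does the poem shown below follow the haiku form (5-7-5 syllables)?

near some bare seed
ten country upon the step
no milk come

Line 1: near(1) + some(1) + bare(1) + seed(1) = 4 (expected 5)
Line 2: ten(1) + country(2) + upon(2) + the(1) + step(1) = 7 ✓
Line 3: no(1) + milk(1) + come(1) = 3 (expected 5)

No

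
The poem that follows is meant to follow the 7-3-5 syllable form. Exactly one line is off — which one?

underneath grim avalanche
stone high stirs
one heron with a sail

Line 1: "underneath grim avalanche": 3+1+3 = 7 ✓
Line 2: "stone high stirs": 1+1+1 = 3 ✓
Line 3: "one heron with a sail": 1+2+1+1+1 = 6 (expected 5)

Line 3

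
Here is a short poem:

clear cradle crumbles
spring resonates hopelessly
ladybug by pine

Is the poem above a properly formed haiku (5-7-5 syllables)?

Line 1: clear(1) + cradle(2) + crumbles(2) = 5 ✓
Line 2: spring(1) + resonates(3) + hopelessly(3) = 7 ✓
Line 3: ladybug(3) + by(1) + pine(1) = 5 ✓

Yes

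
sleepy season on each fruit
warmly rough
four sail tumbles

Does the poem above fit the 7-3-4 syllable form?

Line 1: sleepy (2), season (2), on (1), each (1), fruit (1) → 7 ✓
Line 2: warmly (2), rough (1) → 3 ✓
Line 3: four (1), sail (1), tumbles (2) → 4 ✓

Yes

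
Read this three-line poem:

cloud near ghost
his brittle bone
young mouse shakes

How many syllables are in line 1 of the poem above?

3

Line 1: "cloud near ghost": 1+1+1 = 3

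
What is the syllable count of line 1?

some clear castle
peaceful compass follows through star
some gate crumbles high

4

Line 1: some(1) + clear(1) + castle(2) = 4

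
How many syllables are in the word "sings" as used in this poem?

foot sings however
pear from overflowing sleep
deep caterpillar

1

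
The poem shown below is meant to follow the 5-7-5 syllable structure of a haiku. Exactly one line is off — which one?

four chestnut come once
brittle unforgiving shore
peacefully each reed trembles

Line 1: four (1), chestnut (2), come (1), once (1) → 5 ✓
Line 2: brittle (2), unforgiving (4), shore (1) → 7 ✓
Line 3: peacefully (3), each (1), reed (1), trembles (2) → 7 (expected 5)

The third line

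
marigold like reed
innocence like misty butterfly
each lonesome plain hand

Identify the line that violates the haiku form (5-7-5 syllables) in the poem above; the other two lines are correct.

The second line

Line 1: marigold (3), like (1), reed (1) → 5 ✓
Line 2: innocence (3), like (1), misty (2), butterfly (3) → 9 (expected 7)
Line 3: each (1), lonesome (2), plain (1), hand (1) → 5 ✓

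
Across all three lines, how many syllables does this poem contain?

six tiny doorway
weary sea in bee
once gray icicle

15

Line 1: six (1), tiny (2), doorway (2) → 5
Line 2: weary (2), sea (1), in (1), bee (1) → 5
Line 3: once (1), gray (1), icicle (3) → 5
Total: 5 + 5 + 5 = 15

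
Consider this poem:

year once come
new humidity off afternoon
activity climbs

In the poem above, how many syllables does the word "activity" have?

"activity" has 4 syllables.

4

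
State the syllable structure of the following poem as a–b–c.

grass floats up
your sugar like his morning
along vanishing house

Line 1: grass(1) + floats(1) + up(1) = 3
Line 2: your(1) + sugar(2) + like(1) + his(1) + morning(2) = 7
Line 3: along(2) + vanishing(3) + house(1) = 6

3–7–6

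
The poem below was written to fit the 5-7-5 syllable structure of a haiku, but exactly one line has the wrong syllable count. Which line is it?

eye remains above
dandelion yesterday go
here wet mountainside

The second line

Line 1: "eye remains above": 1+2+2 = 5 ✓
Line 2: "dandelion yesterday go": 4+3+1 = 8 (expected 7)
Line 3: "here wet mountainside": 1+1+3 = 5 ✓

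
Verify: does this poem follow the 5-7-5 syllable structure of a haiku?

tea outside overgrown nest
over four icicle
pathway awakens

No

Line 1: "tea outside overgrown nest": 1+2+3+1 = 7 (expected 5)
Line 2: "over four icicle": 2+1+3 = 6 (expected 7)
Line 3: "pathway awakens": 2+3 = 5 ✓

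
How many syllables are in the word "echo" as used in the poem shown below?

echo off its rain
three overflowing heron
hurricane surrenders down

2

"echo" has 2 syllables.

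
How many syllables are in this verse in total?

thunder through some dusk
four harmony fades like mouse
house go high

15

Line 1: thunder (2), through (1), some (1), dusk (1) → 5
Line 2: four (1), harmony (3), fades (1), like (1), mouse (1) → 7
Line 3: house (1), go (1), high (1) → 3
Total: 5 + 7 + 3 = 15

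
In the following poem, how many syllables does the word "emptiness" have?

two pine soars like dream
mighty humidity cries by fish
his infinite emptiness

"emptiness" has 3 syllables.

3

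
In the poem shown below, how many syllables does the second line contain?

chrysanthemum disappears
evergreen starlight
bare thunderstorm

The second line: "evergreen starlight": 3+2 = 5

5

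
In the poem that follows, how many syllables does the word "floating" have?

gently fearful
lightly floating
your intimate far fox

2

"floating" has 2 syllables.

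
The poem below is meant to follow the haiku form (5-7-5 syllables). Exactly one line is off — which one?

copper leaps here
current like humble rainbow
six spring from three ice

Line 1: copper(2) + leaps(1) + here(1) = 4 (expected 5)
Line 2: current(2) + like(1) + humble(2) + rainbow(2) = 7 ✓
Line 3: six(1) + spring(1) + from(1) + three(1) + ice(1) = 5 ✓

Line 1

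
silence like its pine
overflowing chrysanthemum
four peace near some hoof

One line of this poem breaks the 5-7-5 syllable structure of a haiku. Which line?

Line 2

Line 1: silence (2), like (1), its (1), pine (1) → 5 ✓
Line 2: overflowing (4), chrysanthemum (4) → 8 (expected 7)
Line 3: four (1), peace (1), near (1), some (1), hoof (1) → 5 ✓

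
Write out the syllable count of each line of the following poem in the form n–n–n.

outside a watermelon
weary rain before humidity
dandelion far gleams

Line 1: "outside a watermelon": 2+1+4 = 7
Line 2: "weary rain before humidity": 2+1+2+4 = 9
Line 3: "dandelion far gleams": 4+1+1 = 6

7–9–6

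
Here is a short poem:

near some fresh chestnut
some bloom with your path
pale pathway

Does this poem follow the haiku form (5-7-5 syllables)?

Line 1: near(1) + some(1) + fresh(1) + chestnut(2) = 5 ✓
Line 2: some(1) + bloom(1) + with(1) + your(1) + path(1) = 5 (expected 7)
Line 3: pale(1) + pathway(2) = 3 (expected 5)

No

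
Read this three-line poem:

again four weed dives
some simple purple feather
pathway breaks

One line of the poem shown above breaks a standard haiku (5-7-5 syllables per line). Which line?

Line 1: "again four weed dives": 2+1+1+1 = 5 ✓
Line 2: "some simple purple feather": 1+2+2+2 = 7 ✓
Line 3: "pathway breaks": 2+1 = 3 (expected 5)

The third line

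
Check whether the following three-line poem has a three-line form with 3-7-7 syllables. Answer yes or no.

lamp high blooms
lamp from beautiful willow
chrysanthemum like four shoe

Yes

Line 1: lamp(1) + high(1) + blooms(1) = 3 ✓
Line 2: lamp(1) + from(1) + beautiful(3) + willow(2) = 7 ✓
Line 3: chrysanthemum(4) + like(1) + four(1) + shoe(1) = 7 ✓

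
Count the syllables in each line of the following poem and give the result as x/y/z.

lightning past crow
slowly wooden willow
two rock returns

Line 1: lightning(2) + past(1) + crow(1) = 4
Line 2: slowly(2) + wooden(2) + willow(2) = 6
Line 3: two(1) + rock(1) + returns(2) = 4

4/6/4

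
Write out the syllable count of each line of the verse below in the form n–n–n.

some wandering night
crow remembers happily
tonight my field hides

Line 1: some (1), wandering (3), night (1) → 5
Line 2: crow (1), remembers (3), happily (3) → 7
Line 3: tonight (2), my (1), field (1), hides (1) → 5

5–7–5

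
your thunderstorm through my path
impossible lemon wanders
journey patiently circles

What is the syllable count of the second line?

8

The second line: impossible(4) + lemon(2) + wanders(2) = 8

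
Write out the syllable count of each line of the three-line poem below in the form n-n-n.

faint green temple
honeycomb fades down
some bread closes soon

Line 1: faint(1) + green(1) + temple(2) = 4
Line 2: honeycomb(3) + fades(1) + down(1) = 5
Line 3: some(1) + bread(1) + closes(2) + soon(1) = 5

4-5-5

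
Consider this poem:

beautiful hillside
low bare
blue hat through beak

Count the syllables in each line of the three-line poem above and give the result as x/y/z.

5/2/4

Line 1: beautiful (3), hillside (2) → 5
Line 2: low (1), bare (1) → 2
Line 3: blue (1), hat (1), through (1), beak (1) → 4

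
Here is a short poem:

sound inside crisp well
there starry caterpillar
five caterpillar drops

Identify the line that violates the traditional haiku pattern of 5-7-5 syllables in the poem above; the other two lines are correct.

Line 3

Line 1: sound (1), inside (2), crisp (1), well (1) → 5 ✓
Line 2: there (1), starry (2), caterpillar (4) → 7 ✓
Line 3: five (1), caterpillar (4), drops (1) → 6 (expected 5)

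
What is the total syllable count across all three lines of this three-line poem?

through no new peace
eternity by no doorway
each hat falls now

Line 1: through(1) + no(1) + new(1) + peace(1) = 4
Line 2: eternity(4) + by(1) + no(1) + doorway(2) = 8
Line 3: each(1) + hat(1) + falls(1) + now(1) = 4
Total: 4 + 8 + 4 = 16

16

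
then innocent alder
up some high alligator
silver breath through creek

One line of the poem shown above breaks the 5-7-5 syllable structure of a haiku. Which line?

Line 1: then (1), innocent (3), alder (2) → 6 (expected 5)
Line 2: up (1), some (1), high (1), alligator (4) → 7 ✓
Line 3: silver (2), breath (1), through (1), creek (1) → 5 ✓

The first line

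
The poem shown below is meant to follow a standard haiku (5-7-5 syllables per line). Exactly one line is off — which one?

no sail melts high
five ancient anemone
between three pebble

Line 1: no(1) + sail(1) + melts(1) + high(1) = 4 (expected 5)
Line 2: five(1) + ancient(2) + anemone(4) = 7 ✓
Line 3: between(2) + three(1) + pebble(2) = 5 ✓

The first line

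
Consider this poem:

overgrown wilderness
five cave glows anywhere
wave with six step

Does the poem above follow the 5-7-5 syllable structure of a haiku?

Line 1: "overgrown wilderness": 3+3 = 6 (expected 5)
Line 2: "five cave glows anywhere": 1+1+1+3 = 6 (expected 7)
Line 3: "wave with six step": 1+1+1+1 = 4 (expected 5)

No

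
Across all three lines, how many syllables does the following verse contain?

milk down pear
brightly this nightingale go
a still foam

Line 1: milk (1), down (1), pear (1) → 3
Line 2: brightly (2), this (1), nightingale (3), go (1) → 7
Line 3: a (1), still (1), foam (1) → 3
Total: 3 + 7 + 3 = 13

13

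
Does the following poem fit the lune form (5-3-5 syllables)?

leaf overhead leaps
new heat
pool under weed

No

Line 1: leaf(1) + overhead(3) + leaps(1) = 5 ✓
Line 2: new(1) + heat(1) = 2 (expected 3)
Line 3: pool(1) + under(2) + weed(1) = 4 (expected 5)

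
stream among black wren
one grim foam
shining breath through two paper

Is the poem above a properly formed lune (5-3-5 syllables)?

Line 1: "stream among black wren": 1+2+1+1 = 5 ✓
Line 2: "one grim foam": 1+1+1 = 3 ✓
Line 3: "shining breath through two paper": 2+1+1+1+2 = 7 (expected 5)

No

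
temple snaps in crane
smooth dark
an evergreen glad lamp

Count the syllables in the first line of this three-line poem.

5

The first line: temple (2), snaps (1), in (1), crane (1) → 5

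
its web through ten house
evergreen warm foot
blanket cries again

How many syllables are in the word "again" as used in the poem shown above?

2

"again" has 2 syllables.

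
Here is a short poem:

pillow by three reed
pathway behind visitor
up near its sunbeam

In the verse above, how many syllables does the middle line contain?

7

The middle line: "pathway behind visitor": 2+2+3 = 7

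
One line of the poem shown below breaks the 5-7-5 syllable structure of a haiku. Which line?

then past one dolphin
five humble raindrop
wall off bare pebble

The second line

Line 1: then(1) + past(1) + one(1) + dolphin(2) = 5 ✓
Line 2: five(1) + humble(2) + raindrop(2) = 5 (expected 7)
Line 3: wall(1) + off(1) + bare(1) + pebble(2) = 5 ✓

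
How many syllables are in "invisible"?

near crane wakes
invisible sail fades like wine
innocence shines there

4

"invisible" has 4 syllables.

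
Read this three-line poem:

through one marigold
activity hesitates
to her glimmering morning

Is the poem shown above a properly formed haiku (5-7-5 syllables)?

Line 1: through (1), one (1), marigold (3) → 5 ✓
Line 2: activity (4), hesitates (3) → 7 ✓
Line 3: to (1), her (1), glimmering (3), morning (2) → 7 (expected 5)

No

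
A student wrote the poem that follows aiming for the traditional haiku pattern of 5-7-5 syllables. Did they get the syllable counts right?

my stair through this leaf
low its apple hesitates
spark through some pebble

Yes

Line 1: my (1), stair (1), through (1), this (1), leaf (1) → 5 ✓
Line 2: low (1), its (1), apple (2), hesitates (3) → 7 ✓
Line 3: spark (1), through (1), some (1), pebble (2) → 5 ✓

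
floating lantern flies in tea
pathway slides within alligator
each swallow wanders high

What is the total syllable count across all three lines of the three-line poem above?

Line 1: "floating lantern flies in tea": 2+2+1+1+1 = 7
Line 2: "pathway slides within alligator": 2+1+2+4 = 9
Line 3: "each swallow wanders high": 1+2+2+1 = 6
Total: 7 + 9 + 6 = 22

22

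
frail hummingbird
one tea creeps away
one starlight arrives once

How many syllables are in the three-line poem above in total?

15

Line 1: frail (1), hummingbird (3) → 4
Line 2: one (1), tea (1), creeps (1), away (2) → 5
Line 3: one (1), starlight (2), arrives (2), once (1) → 6
Total: 4 + 5 + 6 = 15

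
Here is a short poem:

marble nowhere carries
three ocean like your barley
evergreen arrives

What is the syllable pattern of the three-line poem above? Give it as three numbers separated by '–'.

Line 1: marble(2) + nowhere(2) + carries(2) = 6
Line 2: three(1) + ocean(2) + like(1) + your(1) + barley(2) = 7
Line 3: evergreen(3) + arrives(2) = 5

6–7–5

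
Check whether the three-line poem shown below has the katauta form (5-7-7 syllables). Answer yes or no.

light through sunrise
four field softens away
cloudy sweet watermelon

Line 1: "light through sunrise": 1+1+2 = 4 (expected 5)
Line 2: "four field softens away": 1+1+2+2 = 6 (expected 7)
Line 3: "cloudy sweet watermelon": 2+1+4 = 7 ✓

No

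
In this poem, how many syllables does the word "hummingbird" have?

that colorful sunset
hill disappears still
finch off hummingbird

3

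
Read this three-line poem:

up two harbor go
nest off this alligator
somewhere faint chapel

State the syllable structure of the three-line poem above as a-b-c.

Line 1: "up two harbor go": 1+1+2+1 = 5
Line 2: "nest off this alligator": 1+1+1+4 = 7
Line 3: "somewhere faint chapel": 2+1+2 = 5

5-7-5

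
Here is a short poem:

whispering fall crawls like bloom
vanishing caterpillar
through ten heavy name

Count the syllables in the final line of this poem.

5

The final line: through (1), ten (1), heavy (2), name (1) → 5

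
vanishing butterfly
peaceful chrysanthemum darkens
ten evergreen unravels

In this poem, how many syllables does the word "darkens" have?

2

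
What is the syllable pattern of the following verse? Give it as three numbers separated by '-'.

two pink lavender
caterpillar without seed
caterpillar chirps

5-7-5

Line 1: "two pink lavender": 1+1+3 = 5
Line 2: "caterpillar without seed": 4+2+1 = 7
Line 3: "caterpillar chirps": 4+1 = 5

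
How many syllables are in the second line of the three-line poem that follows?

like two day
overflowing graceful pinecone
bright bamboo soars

The second line: "overflowing graceful pinecone": 4+2+2 = 8

8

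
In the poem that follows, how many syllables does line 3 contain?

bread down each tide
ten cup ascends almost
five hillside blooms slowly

Line 3: five (1), hillside (2), blooms (1), slowly (2) → 6

6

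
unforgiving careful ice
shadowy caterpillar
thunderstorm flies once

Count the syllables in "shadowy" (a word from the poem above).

3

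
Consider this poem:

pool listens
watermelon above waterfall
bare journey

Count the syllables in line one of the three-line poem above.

Line one: "pool listens": 1+2 = 3

3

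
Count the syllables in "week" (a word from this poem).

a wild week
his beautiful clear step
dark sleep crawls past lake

"week" has 1 syllable.

1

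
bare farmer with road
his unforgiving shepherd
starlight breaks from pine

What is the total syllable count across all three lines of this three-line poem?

17

Line 1: bare (1), farmer (2), with (1), road (1) → 5
Line 2: his (1), unforgiving (4), shepherd (2) → 7
Line 3: starlight (2), breaks (1), from (1), pine (1) → 5
Total: 5 + 7 + 5 = 17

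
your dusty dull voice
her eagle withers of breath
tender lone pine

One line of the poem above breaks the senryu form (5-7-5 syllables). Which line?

Line 1: your (1), dusty (2), dull (1), voice (1) → 5 ✓
Line 2: her (1), eagle (2), withers (2), of (1), breath (1) → 7 ✓
Line 3: tender (2), lone (1), pine (1) → 4 (expected 5)

Line 3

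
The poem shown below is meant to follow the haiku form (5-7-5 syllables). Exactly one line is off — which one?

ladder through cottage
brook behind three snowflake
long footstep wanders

Line 1: ladder(2) + through(1) + cottage(2) = 5 ✓
Line 2: brook(1) + behind(2) + three(1) + snowflake(2) = 6 (expected 7)
Line 3: long(1) + footstep(2) + wanders(2) = 5 ✓

The second line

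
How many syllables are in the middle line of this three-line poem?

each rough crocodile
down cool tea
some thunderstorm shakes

The middle line: down(1) + cool(1) + tea(1) = 3

3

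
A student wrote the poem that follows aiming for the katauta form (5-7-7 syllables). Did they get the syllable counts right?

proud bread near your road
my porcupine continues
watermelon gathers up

Yes

Line 1: proud(1) + bread(1) + near(1) + your(1) + road(1) = 5 ✓
Line 2: my(1) + porcupine(3) + continues(3) = 7 ✓
Line 3: watermelon(4) + gathers(2) + up(1) = 7 ✓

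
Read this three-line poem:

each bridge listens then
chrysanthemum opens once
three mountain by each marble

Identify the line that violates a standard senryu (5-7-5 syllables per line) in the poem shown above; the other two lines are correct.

Line 3

Line 1: each (1), bridge (1), listens (2), then (1) → 5 ✓
Line 2: chrysanthemum (4), opens (2), once (1) → 7 ✓
Line 3: three (1), mountain (2), by (1), each (1), marble (2) → 7 (expected 5)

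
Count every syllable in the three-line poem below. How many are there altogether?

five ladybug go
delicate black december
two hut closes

16

Line 1: five (1), ladybug (3), go (1) → 5
Line 2: delicate (3), black (1), december (3) → 7
Line 3: two (1), hut (1), closes (2) → 4
Total: 5 + 7 + 4 = 16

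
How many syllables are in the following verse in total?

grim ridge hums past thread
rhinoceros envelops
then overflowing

Line 1: "grim ridge hums past thread": 1+1+1+1+1 = 5
Line 2: "rhinoceros envelops": 4+3 = 7
Line 3: "then overflowing": 1+4 = 5
Total: 5 + 7 + 5 = 17

17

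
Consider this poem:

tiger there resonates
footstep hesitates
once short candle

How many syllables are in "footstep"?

"footstep" has 2 syllables.

2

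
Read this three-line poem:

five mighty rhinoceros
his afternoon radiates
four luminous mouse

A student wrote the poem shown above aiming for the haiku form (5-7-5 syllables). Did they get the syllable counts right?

No

Line 1: five (1), mighty (2), rhinoceros (4) → 7 (expected 5)
Line 2: his (1), afternoon (3), radiates (3) → 7 ✓
Line 3: four (1), luminous (3), mouse (1) → 5 ✓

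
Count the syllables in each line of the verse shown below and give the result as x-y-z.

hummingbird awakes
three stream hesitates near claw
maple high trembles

5-7-5

Line 1: hummingbird (3), awakes (2) → 5
Line 2: three (1), stream (1), hesitates (3), near (1), claw (1) → 7
Line 3: maple (2), high (1), trembles (2) → 5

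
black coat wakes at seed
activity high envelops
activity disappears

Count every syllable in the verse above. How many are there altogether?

Line 1: "black coat wakes at seed": 1+1+1+1+1 = 5
Line 2: "activity high envelops": 4+1+3 = 8
Line 3: "activity disappears": 4+3 = 7
Total: 5 + 8 + 7 = 20

20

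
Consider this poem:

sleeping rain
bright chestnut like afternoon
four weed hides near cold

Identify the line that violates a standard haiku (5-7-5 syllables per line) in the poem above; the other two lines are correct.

The first line

Line 1: "sleeping rain": 2+1 = 3 (expected 5)
Line 2: "bright chestnut like afternoon": 1+2+1+3 = 7 ✓
Line 3: "four weed hides near cold": 1+1+1+1+1 = 5 ✓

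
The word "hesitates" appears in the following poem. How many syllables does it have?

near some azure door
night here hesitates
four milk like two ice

"hesitates" has 3 syllables.

3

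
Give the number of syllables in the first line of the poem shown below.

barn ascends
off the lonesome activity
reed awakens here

The first line: "barn ascends": 1+2 = 3

3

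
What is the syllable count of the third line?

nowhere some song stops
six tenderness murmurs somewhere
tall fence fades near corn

5

The third line: tall (1), fence (1), fades (1), near (1), corn (1) → 5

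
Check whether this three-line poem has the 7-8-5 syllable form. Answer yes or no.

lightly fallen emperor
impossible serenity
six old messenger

Yes

Line 1: "lightly fallen emperor": 2+2+3 = 7 ✓
Line 2: "impossible serenity": 4+4 = 8 ✓
Line 3: "six old messenger": 1+1+3 = 5 ✓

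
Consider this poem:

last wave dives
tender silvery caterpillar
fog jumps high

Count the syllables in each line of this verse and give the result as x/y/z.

3/9/3

Line 1: "last wave dives": 1+1+1 = 3
Line 2: "tender silvery caterpillar": 2+3+4 = 9
Line 3: "fog jumps high": 1+1+1 = 3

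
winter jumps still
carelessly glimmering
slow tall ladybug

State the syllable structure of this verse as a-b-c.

4-6-5

Line 1: winter(2) + jumps(1) + still(1) = 4
Line 2: carelessly(3) + glimmering(3) = 6
Line 3: slow(1) + tall(1) + ladybug(3) = 5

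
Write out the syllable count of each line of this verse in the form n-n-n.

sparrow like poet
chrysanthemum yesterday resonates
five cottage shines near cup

5-10-6

Line 1: "sparrow like poet": 2+1+2 = 5
Line 2: "chrysanthemum yesterday resonates": 4+3+3 = 10
Line 3: "five cottage shines near cup": 1+2+1+1+1 = 6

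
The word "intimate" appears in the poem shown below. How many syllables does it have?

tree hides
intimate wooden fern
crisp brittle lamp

3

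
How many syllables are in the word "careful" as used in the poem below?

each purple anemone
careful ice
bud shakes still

2

"careful" has 2 syllables.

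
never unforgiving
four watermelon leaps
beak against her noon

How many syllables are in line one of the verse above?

6

Line one: never(2) + unforgiving(4) = 6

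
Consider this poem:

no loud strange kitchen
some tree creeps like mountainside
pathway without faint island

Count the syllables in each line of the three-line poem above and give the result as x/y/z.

5/7/7

Line 1: no (1), loud (1), strange (1), kitchen (2) → 5
Line 2: some (1), tree (1), creeps (1), like (1), mountainside (3) → 7
Line 3: pathway (2), without (2), faint (1), island (2) → 7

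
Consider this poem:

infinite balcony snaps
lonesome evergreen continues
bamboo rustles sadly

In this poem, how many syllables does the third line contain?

6

The third line: bamboo(2) + rustles(2) + sadly(2) = 6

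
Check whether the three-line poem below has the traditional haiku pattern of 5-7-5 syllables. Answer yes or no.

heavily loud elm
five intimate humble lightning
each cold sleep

No

Line 1: heavily(3) + loud(1) + elm(1) = 5 ✓
Line 2: five(1) + intimate(3) + humble(2) + lightning(2) = 8 (expected 7)
Line 3: each(1) + cold(1) + sleep(1) = 3 (expected 5)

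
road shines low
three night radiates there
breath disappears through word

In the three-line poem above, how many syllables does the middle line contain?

The middle line: three (1), night (1), radiates (3), there (1) → 6

6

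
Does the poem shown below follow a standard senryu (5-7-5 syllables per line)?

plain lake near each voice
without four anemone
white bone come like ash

Line 1: plain (1), lake (1), near (1), each (1), voice (1) → 5 ✓
Line 2: without (2), four (1), anemone (4) → 7 ✓
Line 3: white (1), bone (1), come (1), like (1), ash (1) → 5 ✓

Yes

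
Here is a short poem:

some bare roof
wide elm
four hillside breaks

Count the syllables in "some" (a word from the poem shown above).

1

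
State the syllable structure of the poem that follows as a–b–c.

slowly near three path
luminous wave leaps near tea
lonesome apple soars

5–7–5

Line 1: "slowly near three path": 2+1+1+1 = 5
Line 2: "luminous wave leaps near tea": 3+1+1+1+1 = 7
Line 3: "lonesome apple soars": 2+2+1 = 5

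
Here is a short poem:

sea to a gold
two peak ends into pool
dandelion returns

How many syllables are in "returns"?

2

"returns" has 2 syllables.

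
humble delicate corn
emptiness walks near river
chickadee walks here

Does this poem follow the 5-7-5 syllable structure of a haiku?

No

Line 1: humble (2), delicate (3), corn (1) → 6 (expected 5)
Line 2: emptiness (3), walks (1), near (1), river (2) → 7 ✓
Line 3: chickadee (3), walks (1), here (1) → 5 ✓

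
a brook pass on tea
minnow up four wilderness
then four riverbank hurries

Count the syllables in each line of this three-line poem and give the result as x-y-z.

Line 1: "a brook pass on tea": 1+1+1+1+1 = 5
Line 2: "minnow up four wilderness": 2+1+1+3 = 7
Line 3: "then four riverbank hurries": 1+1+3+2 = 7

5-7-7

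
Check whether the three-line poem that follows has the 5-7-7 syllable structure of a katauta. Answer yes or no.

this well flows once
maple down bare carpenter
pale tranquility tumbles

Line 1: this(1) + well(1) + flows(1) + once(1) = 4 (expected 5)
Line 2: maple(2) + down(1) + bare(1) + carpenter(3) = 7 ✓
Line 3: pale(1) + tranquility(4) + tumbles(2) = 7 ✓

No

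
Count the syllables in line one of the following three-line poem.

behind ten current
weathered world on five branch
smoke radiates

5

Line one: "behind ten current": 2+1+2 = 5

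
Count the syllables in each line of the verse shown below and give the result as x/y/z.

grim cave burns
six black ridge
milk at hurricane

Line 1: grim(1) + cave(1) + burns(1) = 3
Line 2: six(1) + black(1) + ridge(1) = 3
Line 3: milk(1) + at(1) + hurricane(3) = 5

3/3/5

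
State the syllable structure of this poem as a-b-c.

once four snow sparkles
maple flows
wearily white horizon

5-3-7

Line 1: "once four snow sparkles": 1+1+1+2 = 5
Line 2: "maple flows": 2+1 = 3
Line 3: "wearily white horizon": 3+1+3 = 7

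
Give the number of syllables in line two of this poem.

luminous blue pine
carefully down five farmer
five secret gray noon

7

Line two: carefully(3) + down(1) + five(1) + farmer(2) = 7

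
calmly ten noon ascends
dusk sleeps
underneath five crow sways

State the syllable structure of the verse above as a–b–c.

Line 1: calmly(2) + ten(1) + noon(1) + ascends(2) = 6
Line 2: dusk(1) + sleeps(1) = 2
Line 3: underneath(3) + five(1) + crow(1) + sways(1) = 6

6–2–6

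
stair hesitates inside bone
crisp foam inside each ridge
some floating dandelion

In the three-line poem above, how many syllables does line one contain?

7

Line one: stair(1) + hesitates(3) + inside(2) + bone(1) = 7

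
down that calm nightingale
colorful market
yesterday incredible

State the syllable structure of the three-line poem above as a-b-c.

Line 1: down (1), that (1), calm (1), nightingale (3) → 6
Line 2: colorful (3), market (2) → 5
Line 3: yesterday (3), incredible (4) → 7

6-5-7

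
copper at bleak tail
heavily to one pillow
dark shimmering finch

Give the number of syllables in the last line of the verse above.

The last line: dark(1) + shimmering(3) + finch(1) = 5

5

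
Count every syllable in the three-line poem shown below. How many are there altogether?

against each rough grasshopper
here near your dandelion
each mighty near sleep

Line 1: against (2), each (1), rough (1), grasshopper (3) → 7
Line 2: here (1), near (1), your (1), dandelion (4) → 7
Line 3: each (1), mighty (2), near (1), sleep (1) → 5
Total: 7 + 7 + 5 = 19

19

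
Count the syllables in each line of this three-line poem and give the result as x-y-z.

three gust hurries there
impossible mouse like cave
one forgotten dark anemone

5-7-9

Line 1: three(1) + gust(1) + hurries(2) + there(1) = 5
Line 2: impossible(4) + mouse(1) + like(1) + cave(1) = 7
Line 3: one(1) + forgotten(3) + dark(1) + anemone(4) = 9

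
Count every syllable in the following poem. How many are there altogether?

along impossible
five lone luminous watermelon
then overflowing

Line 1: along (2), impossible (4) → 6
Line 2: five (1), lone (1), luminous (3), watermelon (4) → 9
Line 3: then (1), overflowing (4) → 5
Total: 6 + 9 + 5 = 20

20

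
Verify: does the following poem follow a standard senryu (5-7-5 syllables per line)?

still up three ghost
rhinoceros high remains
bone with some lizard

Line 1: "still up three ghost": 1+1+1+1 = 4 (expected 5)
Line 2: "rhinoceros high remains": 4+1+2 = 7 ✓
Line 3: "bone with some lizard": 1+1+1+2 = 5 ✓

No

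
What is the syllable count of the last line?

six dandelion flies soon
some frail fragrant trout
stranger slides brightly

The last line: stranger(2) + slides(1) + brightly(2) = 5

5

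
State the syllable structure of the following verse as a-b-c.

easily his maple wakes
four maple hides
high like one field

7-4-4

Line 1: easily (3), his (1), maple (2), wakes (1) → 7
Line 2: four (1), maple (2), hides (1) → 4
Line 3: high (1), like (1), one (1), field (1) → 4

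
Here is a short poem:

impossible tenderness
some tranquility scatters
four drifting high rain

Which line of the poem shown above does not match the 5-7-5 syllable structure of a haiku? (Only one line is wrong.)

Line 1: impossible (4), tenderness (3) → 7 (expected 5)
Line 2: some (1), tranquility (4), scatters (2) → 7 ✓
Line 3: four (1), drifting (2), high (1), rain (1) → 5 ✓

Line 1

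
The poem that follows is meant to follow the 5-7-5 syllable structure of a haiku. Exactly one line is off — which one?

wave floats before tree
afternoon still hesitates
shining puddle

Line 1: wave (1), floats (1), before (2), tree (1) → 5 ✓
Line 2: afternoon (3), still (1), hesitates (3) → 7 ✓
Line 3: shining (2), puddle (2) → 4 (expected 5)

The third line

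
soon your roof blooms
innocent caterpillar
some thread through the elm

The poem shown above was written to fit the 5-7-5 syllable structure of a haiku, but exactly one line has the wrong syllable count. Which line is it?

The first line

Line 1: "soon your roof blooms": 1+1+1+1 = 4 (expected 5)
Line 2: "innocent caterpillar": 3+4 = 7 ✓
Line 3: "some thread through the elm": 1+1+1+1+1 = 5 ✓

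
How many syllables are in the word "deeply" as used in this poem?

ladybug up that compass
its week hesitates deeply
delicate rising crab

2

"deeply" has 2 syllables.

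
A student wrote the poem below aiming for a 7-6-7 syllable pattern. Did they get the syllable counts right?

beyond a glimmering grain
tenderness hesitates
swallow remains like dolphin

Yes

Line 1: beyond (2), a (1), glimmering (3), grain (1) → 7 ✓
Line 2: tenderness (3), hesitates (3) → 6 ✓
Line 3: swallow (2), remains (2), like (1), dolphin (2) → 7 ✓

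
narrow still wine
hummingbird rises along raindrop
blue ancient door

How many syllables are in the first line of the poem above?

The first line: narrow (2), still (1), wine (1) → 4

4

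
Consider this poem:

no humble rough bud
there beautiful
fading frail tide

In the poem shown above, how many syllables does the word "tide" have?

1

"tide" has 1 syllable.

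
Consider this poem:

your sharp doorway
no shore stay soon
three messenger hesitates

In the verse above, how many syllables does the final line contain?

7

The final line: three(1) + messenger(3) + hesitates(3) = 7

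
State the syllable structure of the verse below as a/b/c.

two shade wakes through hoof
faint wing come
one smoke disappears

5/3/5

Line 1: two(1) + shade(1) + wakes(1) + through(1) + hoof(1) = 5
Line 2: faint(1) + wing(1) + come(1) = 3
Line 3: one(1) + smoke(1) + disappears(3) = 5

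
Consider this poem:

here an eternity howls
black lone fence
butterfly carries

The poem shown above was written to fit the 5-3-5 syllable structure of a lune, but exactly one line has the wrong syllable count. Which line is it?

Line 1

Line 1: here (1), an (1), eternity (4), howls (1) → 7 (expected 5)
Line 2: black (1), lone (1), fence (1) → 3 ✓
Line 3: butterfly (3), carries (2) → 5 ✓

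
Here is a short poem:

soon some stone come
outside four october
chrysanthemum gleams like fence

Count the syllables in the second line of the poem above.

The second line: "outside four october": 2+1+3 = 6

6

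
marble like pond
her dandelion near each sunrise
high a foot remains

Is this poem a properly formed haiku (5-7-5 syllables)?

Line 1: marble(2) + like(1) + pond(1) = 4 (expected 5)
Line 2: her(1) + dandelion(4) + near(1) + each(1) + sunrise(2) = 9 (expected 7)
Line 3: high(1) + a(1) + foot(1) + remains(2) = 5 ✓

No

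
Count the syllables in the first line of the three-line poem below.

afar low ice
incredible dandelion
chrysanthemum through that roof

The first line: "afar low ice": 2+1+1 = 4

4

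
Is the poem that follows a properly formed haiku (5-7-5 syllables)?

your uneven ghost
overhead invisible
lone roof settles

No

Line 1: "your uneven ghost": 1+3+1 = 5 ✓
Line 2: "overhead invisible": 3+4 = 7 ✓
Line 3: "lone roof settles": 1+1+2 = 4 (expected 5)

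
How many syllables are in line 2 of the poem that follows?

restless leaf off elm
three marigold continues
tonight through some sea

7

Line 2: three(1) + marigold(3) + continues(3) = 7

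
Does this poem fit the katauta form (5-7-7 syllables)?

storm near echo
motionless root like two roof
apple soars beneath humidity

No

Line 1: storm (1), near (1), echo (2) → 4 (expected 5)
Line 2: motionless (3), root (1), like (1), two (1), roof (1) → 7 ✓
Line 3: apple (2), soars (1), beneath (2), humidity (4) → 9 (expected 7)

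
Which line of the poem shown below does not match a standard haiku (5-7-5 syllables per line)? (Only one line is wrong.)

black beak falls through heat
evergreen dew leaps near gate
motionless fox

Line 3

Line 1: black (1), beak (1), falls (1), through (1), heat (1) → 5 ✓
Line 2: evergreen (3), dew (1), leaps (1), near (1), gate (1) → 7 ✓
Line 3: motionless (3), fox (1) → 4 (expected 5)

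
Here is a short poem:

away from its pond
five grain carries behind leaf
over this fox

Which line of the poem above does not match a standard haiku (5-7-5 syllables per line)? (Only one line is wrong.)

Line 1: away(2) + from(1) + its(1) + pond(1) = 5 ✓
Line 2: five(1) + grain(1) + carries(2) + behind(2) + leaf(1) = 7 ✓
Line 3: over(2) + this(1) + fox(1) = 4 (expected 5)

The third line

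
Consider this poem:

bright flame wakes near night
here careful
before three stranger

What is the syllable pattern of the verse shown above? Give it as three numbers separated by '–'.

5–3–5

Line 1: bright(1) + flame(1) + wakes(1) + near(1) + night(1) = 5
Line 2: here(1) + careful(2) = 3
Line 3: before(2) + three(1) + stranger(2) = 5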